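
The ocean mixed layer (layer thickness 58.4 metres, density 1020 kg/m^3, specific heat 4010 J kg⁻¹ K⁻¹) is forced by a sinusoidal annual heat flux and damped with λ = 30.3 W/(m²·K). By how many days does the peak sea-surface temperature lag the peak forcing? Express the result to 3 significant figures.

58.3 days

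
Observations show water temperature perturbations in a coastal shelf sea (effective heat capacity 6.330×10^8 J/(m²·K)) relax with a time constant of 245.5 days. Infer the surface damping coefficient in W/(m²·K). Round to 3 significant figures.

Areal heat capacity C = 6.330×10^8 J/(m²·K) (given).
τ = 245.5 days = 2.12×10^7 s.
λ = C / τ = 6.33×10^8 / 2.12×10^7 = 29.8 W/(m²·K).

29.8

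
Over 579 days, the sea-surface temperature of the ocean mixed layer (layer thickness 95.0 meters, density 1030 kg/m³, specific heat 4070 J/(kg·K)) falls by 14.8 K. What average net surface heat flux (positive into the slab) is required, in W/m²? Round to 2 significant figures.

-120

Areal heat capacity C = ρ c_p D = 1030 × 4070 × 95.0 = 3.98×10^8 J m⁻² K⁻¹.
Required heat per unit area: Q = C ΔT = 3.98×10^8 × -14.8 = -5.89×10^9 J/m².
Flux F = Q / Δt = -5.89×10^9 / 5.00×10^7 s = -118 W/m².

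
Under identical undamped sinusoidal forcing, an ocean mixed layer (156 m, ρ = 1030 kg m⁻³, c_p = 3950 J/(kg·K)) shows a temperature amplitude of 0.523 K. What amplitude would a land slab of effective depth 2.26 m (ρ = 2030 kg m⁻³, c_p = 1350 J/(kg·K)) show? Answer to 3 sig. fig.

C_ocean = 6.35×10^8 J/(m²·K); C_land = 6.19×10^6 J/(m²·K).
A ∝ 1/C ⇒ A_land = A_ocean × C_ocean/C_land = 0.523 × 102 = 53.6 K.

53.6 K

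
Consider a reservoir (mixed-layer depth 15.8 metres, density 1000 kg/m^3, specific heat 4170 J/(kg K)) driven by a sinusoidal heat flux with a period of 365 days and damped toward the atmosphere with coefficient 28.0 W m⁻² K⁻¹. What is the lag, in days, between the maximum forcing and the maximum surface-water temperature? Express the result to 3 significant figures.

25.5 days

Areal heat capacity C = ρ c_p D = 1000 × 4170 × 15.8 = 6.59×10^7 J/(m²·K).
ω = 2π / 3.15×10^7 s = 1.99×10^-7 s⁻¹.
Phase lag φ = arctan(Cω/λ) = arctan(13.1/28.0) = 0.438 rad.
Time lag = φ / ω = 0.438 / 1.99×10^-7 = 2.20×10^6 s = 25.5 days.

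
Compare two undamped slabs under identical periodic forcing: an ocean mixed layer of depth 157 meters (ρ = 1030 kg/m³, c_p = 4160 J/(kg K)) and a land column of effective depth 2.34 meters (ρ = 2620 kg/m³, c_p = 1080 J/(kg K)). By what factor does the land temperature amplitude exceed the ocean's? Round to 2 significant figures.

100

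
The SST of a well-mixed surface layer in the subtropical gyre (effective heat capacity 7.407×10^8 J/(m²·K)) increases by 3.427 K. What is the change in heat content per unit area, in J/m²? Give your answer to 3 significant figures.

Areal heat capacity C = 7.407×10^8 J/(m²·K) (given).
ΔQ = C ΔT = 7.41×10^8 × 3.427 = 2.54×10^9 J/m².

2.54×10^9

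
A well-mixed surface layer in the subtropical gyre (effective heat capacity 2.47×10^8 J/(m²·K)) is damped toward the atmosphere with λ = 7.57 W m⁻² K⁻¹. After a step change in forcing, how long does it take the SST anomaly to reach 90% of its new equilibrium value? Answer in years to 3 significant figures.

2.38 years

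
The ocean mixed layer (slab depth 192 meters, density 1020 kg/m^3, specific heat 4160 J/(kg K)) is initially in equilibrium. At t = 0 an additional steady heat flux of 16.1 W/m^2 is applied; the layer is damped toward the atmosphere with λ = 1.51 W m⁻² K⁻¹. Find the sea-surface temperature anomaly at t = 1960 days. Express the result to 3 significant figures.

2.87 K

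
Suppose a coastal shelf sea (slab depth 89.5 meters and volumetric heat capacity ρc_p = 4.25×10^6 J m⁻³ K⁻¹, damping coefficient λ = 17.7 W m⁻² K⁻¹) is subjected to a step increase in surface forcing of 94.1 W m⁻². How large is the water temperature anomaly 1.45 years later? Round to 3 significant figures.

Areal heat capacity C = ρc_p × D = 4.25×10^6 × 89.5 = 3.80×10^8 J m⁻² K⁻¹.
τ = C / λ = 3.80×10^8 / 17.7 = 2.15×10^7 s.
Equilibrium anomaly ΔT_eq = F / λ = 94.1 / 17.7 = 5.32 K.
t = 1.45 years = 4.58×10^7 s, so t/τ = 2.13.
ΔT(t) = ΔT_eq (1 − e^(−t/τ)) = 5.32 × (1 − e^−2.13) = 4.68 K.

4.68 K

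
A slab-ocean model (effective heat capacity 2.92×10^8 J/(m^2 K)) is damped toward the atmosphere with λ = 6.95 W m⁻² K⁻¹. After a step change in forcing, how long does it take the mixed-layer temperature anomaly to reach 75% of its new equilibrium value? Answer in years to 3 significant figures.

Areal heat capacity C = 2.92×10^8 J/(m^2 K) (given).
τ = C / λ = 2.92×10^8 / 6.95 = 4.20×10^7 s.
Fraction reached: 1 − e^(−t/τ) = 0.75 ⇒ t = −τ ln(1 − 0.75) = τ × 1.39.
t = 5.82×10^7 s = 1.85 years.

1.85 years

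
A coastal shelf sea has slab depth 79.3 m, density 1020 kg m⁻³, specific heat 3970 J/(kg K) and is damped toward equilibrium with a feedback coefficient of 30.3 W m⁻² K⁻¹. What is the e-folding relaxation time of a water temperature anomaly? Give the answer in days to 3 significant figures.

123 days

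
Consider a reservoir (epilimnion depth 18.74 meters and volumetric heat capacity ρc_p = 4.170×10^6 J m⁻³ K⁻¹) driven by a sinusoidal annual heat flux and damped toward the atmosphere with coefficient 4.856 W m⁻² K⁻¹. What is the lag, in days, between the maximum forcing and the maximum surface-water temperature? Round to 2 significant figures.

74 days

Areal heat capacity C = ρc_p × D = 4.170×10^6 × 18.74 = 7.81×10^7 J m⁻² K⁻¹.
ω = 2π / 3.15×10^7 s = 1.99×10^-7 s⁻¹.
Phase lag φ = arctan(Cω/λ) = arctan(15.6/4.856) = 1.27 rad.
Time lag = φ / ω = 1.27 / 1.99×10^-7 = 6.37×10^6 s = 73.7 days.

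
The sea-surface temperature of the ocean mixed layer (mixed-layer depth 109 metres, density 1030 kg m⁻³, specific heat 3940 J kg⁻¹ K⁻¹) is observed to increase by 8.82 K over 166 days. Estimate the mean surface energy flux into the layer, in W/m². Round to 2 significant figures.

270

Areal heat capacity C = ρ c_p D = 1030 × 3940 × 109 = 4.42×10^8 J/(m²·K).
Required heat per unit area: Q = C ΔT = 4.42×10^8 × 8.82 = 3.90×10^9 J/m².
Flux F = Q / Δt = 3.90×10^9 / 1.43×10^7 s = 272 W/m².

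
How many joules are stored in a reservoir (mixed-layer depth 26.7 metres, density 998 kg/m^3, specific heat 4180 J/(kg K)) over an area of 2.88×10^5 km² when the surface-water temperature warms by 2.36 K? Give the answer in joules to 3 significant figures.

7.57×10^19 J

Areal heat capacity C = ρ c_p D = 998 × 4180 × 26.7 = 1.11×10^8 J/(m²·K).
Heat per unit area: q = C ΔT = 1.11×10^8 × 2.36 = 2.63×10^8 J/m².
Total heat: Q = q × A = 2.63×10^8 × (2.88×10^5 × 10⁶ m²) = 7.57×10^19 J.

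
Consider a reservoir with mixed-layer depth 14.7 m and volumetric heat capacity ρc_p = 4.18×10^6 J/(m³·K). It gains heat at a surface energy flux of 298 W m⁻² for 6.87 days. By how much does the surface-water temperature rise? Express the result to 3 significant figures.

2.88 K

Areal heat capacity C = ρc_p × D = 4.18×10^6 × 14.7 = 6.14×10^7 J/(m^2 K).
Net heat input Q = F Δt = 298 × (6.87 days × 86400 s/day) = 1.77×10^8 J/m².
ΔT = Q / C = 1.77×10^8 / 6.14×10^7 = 2.88 K.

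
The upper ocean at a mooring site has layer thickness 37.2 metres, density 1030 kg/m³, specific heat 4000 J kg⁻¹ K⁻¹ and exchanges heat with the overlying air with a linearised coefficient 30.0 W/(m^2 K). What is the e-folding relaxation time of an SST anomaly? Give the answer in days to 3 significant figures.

59.1 days

Areal heat capacity C = ρ c_p D = 1030 × 4000 × 37.2 = 1.53×10^8 J m⁻² K⁻¹.
Relaxation time τ = C / λ = 1.53×10^8 / 30.0 = 5.11×10^6 s.
In days: 5.11×10^6 s / (86400 s/day) = 59.1 days.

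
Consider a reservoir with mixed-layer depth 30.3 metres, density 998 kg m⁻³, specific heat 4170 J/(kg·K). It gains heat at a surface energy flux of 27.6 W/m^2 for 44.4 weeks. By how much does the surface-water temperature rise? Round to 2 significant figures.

Areal heat capacity C = ρ c_p D = 998 × 4170 × 30.3 = 1.26×10^8 J m⁻² K⁻¹.
Net heat input Q = F Δt = 27.6 × (44.4 weeks × 6.048×10^5 s/week) = 7.41×10^8 J/m².
ΔT = Q / C = 7.41×10^8 / 1.26×10^8 = 5.88 K.

5.9 K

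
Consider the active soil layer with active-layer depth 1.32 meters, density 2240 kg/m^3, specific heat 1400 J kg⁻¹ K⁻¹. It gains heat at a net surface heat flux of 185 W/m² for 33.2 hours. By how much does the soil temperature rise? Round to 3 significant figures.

Areal heat capacity C = ρ c_p D = 2240 × 1400 × 1.32 = 4.14×10^6 J m⁻² K⁻¹.
Net heat input Q = F Δt = 185 × (33.2 hours × 3600 s/hour) = 2.21×10^7 J/m².
ΔT = Q / C = 2.21×10^7 / 4.14×10^6 = 5.34 K.

5.34 K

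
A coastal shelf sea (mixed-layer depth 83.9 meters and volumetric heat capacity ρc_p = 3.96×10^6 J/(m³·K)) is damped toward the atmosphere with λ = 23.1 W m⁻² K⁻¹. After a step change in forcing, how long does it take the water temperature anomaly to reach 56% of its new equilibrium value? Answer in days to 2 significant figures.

140 days

Areal heat capacity C = ρc_p × D = 3.96×10^6 × 83.9 = 3.32×10^8 J/(m^2 K).
τ = C / λ = 3.32×10^8 / 23.1 = 1.44×10^7 s.
Fraction reached: 1 − e^(−t/τ) = 0.56 ⇒ t = −τ ln(1 − 0.56) = τ × 0.821.
t = 1.18×10^7 s = 137 days.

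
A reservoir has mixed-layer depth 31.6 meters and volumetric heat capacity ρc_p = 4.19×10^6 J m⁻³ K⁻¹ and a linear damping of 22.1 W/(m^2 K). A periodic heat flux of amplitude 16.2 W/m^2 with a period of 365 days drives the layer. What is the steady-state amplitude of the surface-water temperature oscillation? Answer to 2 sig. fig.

0.47 K

Areal heat capacity C = ρc_p × D = 4.19×10^6 × 31.6 = 1.32×10^8 J/(m^2 K).
Angular frequency ω = 2π / T = 2π / 3.15×10^7 s = 1.99×10^-7 s⁻¹.
√((Cω)² + λ²) = √((26.4)² + 22.1²) = 34.4 W/(m²·K).
Amplitude A = F₀ / √((Cω)²+λ²) = 16.2 / 34.4 = 0.471 K.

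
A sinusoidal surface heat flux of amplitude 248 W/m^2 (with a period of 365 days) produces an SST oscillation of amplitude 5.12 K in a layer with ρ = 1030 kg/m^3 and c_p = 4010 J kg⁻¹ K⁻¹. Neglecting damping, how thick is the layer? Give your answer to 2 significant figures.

59 m

ω = 2π / 3.15×10^7 s = 1.99×10^-7 s⁻¹.
Required C = F₀ / (A ω) = 248 / (5.12 × 1.99×10^-7) = 2.43×10^8 J/(m²·K).
D = C / (ρ c_p) = 2.43×10^8 / (1030 × 4010) = 58.9 m.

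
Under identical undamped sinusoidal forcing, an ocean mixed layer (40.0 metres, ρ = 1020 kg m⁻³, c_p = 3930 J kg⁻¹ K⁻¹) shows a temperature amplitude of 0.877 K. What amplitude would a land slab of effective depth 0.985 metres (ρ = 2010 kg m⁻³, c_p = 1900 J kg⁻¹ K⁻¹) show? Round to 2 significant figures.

C_ocean = 1.60×10^8 J/(m²·K); C_land = 3.76×10^6 J/(m²·K).
A ∝ 1/C ⇒ A_land = A_ocean × C_ocean/C_land = 0.877 × 42.6 = 37.4 K.

37 K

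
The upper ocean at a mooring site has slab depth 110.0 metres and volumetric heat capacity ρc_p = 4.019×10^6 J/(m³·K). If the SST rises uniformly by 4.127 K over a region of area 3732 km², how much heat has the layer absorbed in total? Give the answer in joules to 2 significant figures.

6.8×10^18 J

Areal heat capacity C = ρc_p × D = 4.019×10^6 × 110.0 = 4.42×10^8 J/(m²·K).
Heat per unit area: q = C ΔT = 4.42×10^8 × 4.127 = 1.82×10^9 J/m².
Total heat: Q = q × A = 1.82×10^9 × (3732 × 10⁶ m²) = 6.81×10^18 J.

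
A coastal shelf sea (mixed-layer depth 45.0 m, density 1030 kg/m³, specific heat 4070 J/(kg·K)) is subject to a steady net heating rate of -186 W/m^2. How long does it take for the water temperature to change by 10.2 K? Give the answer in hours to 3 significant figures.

2870 hours

Areal heat capacity C = ρ c_p D = 1030 × 4070 × 45.0 = 1.89×10^8 J m⁻² K⁻¹.
Time required: Δt = C ΔT / F = 1.89×10^8 × -10.2 / -186 = 1.03×10^7 s.
In hours: 1.03×10^7 s / (3600 s/hour) = 2870 hours.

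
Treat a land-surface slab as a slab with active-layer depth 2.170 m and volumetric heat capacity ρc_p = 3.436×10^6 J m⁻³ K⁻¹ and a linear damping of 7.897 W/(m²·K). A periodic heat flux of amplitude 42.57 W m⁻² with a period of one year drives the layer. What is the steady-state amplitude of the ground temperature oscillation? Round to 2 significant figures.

5.3 K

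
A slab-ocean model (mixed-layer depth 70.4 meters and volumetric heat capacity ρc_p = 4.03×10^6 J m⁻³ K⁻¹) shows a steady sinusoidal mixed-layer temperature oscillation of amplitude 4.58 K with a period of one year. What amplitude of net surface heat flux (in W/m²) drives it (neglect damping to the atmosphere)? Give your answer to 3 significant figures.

Areal heat capacity C = ρc_p × D = 4.03×10^6 × 70.4 = 2.84×10^8 J/(m²·K).
ω = 2π / 3.15×10^7 s = 1.99×10^-7 s⁻¹.
Cω = 2.84×10^8 × 1.99×10^-7 = 56.5 W/(m²·K).
F₀ = A × Cω = 4.58 × 56.5 = 259 W/m².

259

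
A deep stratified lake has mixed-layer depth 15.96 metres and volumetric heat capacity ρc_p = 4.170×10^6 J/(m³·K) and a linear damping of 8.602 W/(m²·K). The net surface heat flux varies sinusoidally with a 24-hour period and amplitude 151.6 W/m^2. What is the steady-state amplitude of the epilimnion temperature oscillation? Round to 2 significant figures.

0.031 K

Areal heat capacity C = ρc_p × D = 4.170×10^6 × 15.96 = 6.66×10^7 J/(m^2 K).
Angular frequency ω = 2π / T = 2π / 86400 s = 7.27×10^-5 s⁻¹.
√((Cω)² + λ²) = √((4840)² + 8.602²) = 4840 W/(m²·K).
Amplitude A = F₀ / √((Cω)²+λ²) = 151.6 / 4840 = 0.0313 K.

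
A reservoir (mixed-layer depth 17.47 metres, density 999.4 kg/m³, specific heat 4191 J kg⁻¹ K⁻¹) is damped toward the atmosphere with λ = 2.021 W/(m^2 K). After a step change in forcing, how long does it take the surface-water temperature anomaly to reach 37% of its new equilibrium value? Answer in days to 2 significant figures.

190 days

Areal heat capacity C = ρ c_p D = 999.4 × 4191 × 17.47 = 7.32×10^7 J/(m^2 K).
τ = C / λ = 7.32×10^7 / 2.021 = 3.62×10^7 s.
Fraction reached: 1 − e^(−t/τ) = 0.37 ⇒ t = −τ ln(1 − 0.37) = τ × 0.462.
t = 1.67×10^7 s = 194 days.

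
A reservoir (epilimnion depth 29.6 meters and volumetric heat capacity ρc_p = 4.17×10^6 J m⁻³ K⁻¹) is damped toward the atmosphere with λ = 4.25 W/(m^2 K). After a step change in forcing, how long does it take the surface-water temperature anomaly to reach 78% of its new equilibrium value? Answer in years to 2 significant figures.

1.4 years

Areal heat capacity C = ρc_p × D = 4.17×10^6 × 29.6 = 1.23×10^8 J m⁻² K⁻¹.
τ = C / λ = 1.23×10^8 / 4.25 = 2.90×10^7 s.
Fraction reached: 1 − e^(−t/τ) = 0.78 ⇒ t = −τ ln(1 − 0.78) = τ × 1.51.
t = 4.40×10^7 s = 1.39 years.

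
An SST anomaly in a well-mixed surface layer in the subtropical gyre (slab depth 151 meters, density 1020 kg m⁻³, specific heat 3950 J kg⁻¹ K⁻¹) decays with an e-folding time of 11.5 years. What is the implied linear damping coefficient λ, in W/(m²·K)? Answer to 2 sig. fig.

1.7

Areal heat capacity C = ρ c_p D = 1020 × 3950 × 151 = 6.08×10^8 J/(m²·K).
τ = 11.5 years = 3.63×10^8 s.
λ = C / τ = 6.08×10^8 / 3.63×10^8 = 1.68 W/(m²·K).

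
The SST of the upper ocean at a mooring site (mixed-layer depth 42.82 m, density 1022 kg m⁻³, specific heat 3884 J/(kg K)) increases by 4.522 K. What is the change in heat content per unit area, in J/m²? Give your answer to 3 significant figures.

7.69×10^8

Areal heat capacity C = ρ c_p D = 1022 × 3884 × 42.82 = 1.70×10^8 J m⁻² K⁻¹.
ΔQ = C ΔT = 1.70×10^8 × 4.522 = 7.69×10^8 J/m².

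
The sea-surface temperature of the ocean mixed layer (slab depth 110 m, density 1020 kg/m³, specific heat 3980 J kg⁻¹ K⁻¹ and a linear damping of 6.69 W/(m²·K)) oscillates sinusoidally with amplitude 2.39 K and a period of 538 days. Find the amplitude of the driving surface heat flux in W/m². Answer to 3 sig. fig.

145

Areal heat capacity C = ρ c_p D = 1020 × 3980 × 110 = 4.47×10^8 J m⁻² K⁻¹.
ω = 2π / 4.65×10^7 s = 1.35×10^-7 s⁻¹.
√((Cω)² + λ²) = √((60.4)² + 6.69²) = 60.7 W/(m²·K).
F₀ = A × √((Cω)²+λ²) = 2.39 × 60.7 = 145 W/m².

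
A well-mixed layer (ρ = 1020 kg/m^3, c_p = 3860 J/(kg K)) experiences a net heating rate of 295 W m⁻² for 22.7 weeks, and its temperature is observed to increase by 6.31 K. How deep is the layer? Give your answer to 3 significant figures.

Heat input Q = F Δt = 295 × 1.37×10^7 s = 4.05×10^9 J/m².
Required areal heat capacity C = Q / ΔT = 6.42×10^8 J/(m²·K).
Depth D = C / (ρ c_p) = 6.42×10^8 / (1020 × 3860) = 163 m.

163 m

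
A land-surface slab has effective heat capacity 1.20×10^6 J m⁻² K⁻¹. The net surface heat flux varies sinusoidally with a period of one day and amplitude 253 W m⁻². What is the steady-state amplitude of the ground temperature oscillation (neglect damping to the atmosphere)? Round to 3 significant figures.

2.90 K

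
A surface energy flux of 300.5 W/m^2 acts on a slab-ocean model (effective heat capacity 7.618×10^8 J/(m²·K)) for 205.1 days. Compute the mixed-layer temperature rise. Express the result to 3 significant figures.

6.99 K

Areal heat capacity C = 7.618×10^8 J/(m²·K) (given).
Net heat input Q = F Δt = 300.5 × (205.1 days × 86400 s/day) = 5.33×10^9 J/m².
ΔT = Q / C = 5.33×10^9 / 7.62×10^8 = 6.99 K.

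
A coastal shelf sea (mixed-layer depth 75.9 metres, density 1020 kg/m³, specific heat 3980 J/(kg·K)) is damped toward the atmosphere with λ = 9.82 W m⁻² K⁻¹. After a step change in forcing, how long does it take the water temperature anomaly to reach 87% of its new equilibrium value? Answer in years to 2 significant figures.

2.0 years

Areal heat capacity C = ρ c_p D = 1020 × 3980 × 75.9 = 3.08×10^8 J m⁻² K⁻¹.
τ = C / λ = 3.08×10^8 / 9.82 = 3.14×10^7 s.
Fraction reached: 1 − e^(−t/τ) = 0.87 ⇒ t = −τ ln(1 − 0.87) = τ × 2.04.
t = 6.40×10^7 s = 2.03 years.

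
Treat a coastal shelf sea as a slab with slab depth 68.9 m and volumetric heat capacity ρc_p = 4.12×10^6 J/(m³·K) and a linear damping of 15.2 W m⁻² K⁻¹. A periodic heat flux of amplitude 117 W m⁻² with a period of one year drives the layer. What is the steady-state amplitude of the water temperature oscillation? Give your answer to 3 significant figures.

Areal heat capacity C = ρc_p × D = 4.12×10^6 × 68.9 = 2.84×10^8 J m⁻² K⁻¹.
Angular frequency ω = 2π / T = 2π / 3.15×10^7 s = 1.99×10^-7 s⁻¹.
√((Cω)² + λ²) = √((56.6)² + 15.2²) = 58.6 W/(m²·K).
Amplitude A = F₀ / √((Cω)²+λ²) = 117 / 58.6 = 2.00 K.

2.00 K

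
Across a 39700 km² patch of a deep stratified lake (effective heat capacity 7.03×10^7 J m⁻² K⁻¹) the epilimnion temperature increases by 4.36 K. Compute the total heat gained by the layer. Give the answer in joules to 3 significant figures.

1.22×10^19 J

Areal heat capacity C = 7.03×10^7 J m⁻² K⁻¹ (given).
Heat per unit area: q = C ΔT = 7.03×10^7 × 4.36 = 3.07×10^8 J/m².
Total heat: Q = q × A = 3.07×10^8 × (39700 × 10⁶ m²) = 1.22×10^19 J.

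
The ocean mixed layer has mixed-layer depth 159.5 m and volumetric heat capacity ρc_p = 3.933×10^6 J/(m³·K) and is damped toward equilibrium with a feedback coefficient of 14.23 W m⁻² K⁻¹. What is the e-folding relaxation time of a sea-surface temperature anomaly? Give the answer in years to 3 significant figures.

Areal heat capacity C = ρc_p × D = 3.933×10^6 × 159.5 = 6.27×10^8 J m⁻² K⁻¹.
Relaxation time τ = C / λ = 6.27×10^8 / 14.23 = 4.41×10^7 s.
In years: 4.41×10^7 s / (3.156×10^7 s/year) = 1.40 years.

1.40 years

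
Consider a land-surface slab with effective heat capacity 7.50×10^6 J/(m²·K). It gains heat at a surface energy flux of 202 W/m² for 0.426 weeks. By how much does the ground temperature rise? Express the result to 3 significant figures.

Areal heat capacity C = 7.50×10^6 J/(m²·K) (given).
Net heat input Q = F Δt = 202 × (0.426 weeks × 6.048×10^5 s/week) = 5.20×10^7 J/m².
ΔT = Q / C = 5.20×10^7 / 7.50×10^6 = 6.94 K.

6.94 K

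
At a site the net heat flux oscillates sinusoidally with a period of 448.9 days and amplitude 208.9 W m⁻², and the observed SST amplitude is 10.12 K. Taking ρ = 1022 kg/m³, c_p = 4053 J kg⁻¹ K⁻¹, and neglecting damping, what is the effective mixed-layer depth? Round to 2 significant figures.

ω = 2π / 3.88×10^7 s = 1.62×10^-7 s⁻¹.
Required C = F₀ / (A ω) = 208.9 / (10.12 × 1.62×10^-7) = 1.27×10^8 J/(m²·K).
D = C / (ρ c_p) = 1.27×10^8 / (1022 × 4053) = 30.8 m.

31 m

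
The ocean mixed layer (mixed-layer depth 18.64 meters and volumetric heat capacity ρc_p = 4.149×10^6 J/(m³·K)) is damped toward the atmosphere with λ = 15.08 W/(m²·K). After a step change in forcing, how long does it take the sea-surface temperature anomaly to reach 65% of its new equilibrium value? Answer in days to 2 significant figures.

62 days

Areal heat capacity C = ρc_p × D = 4.149×10^6 × 18.64 = 7.73×10^7 J/(m^2 K).
τ = C / λ = 7.73×10^7 / 15.08 = 5.13×10^6 s.
Fraction reached: 1 − e^(−t/τ) = 0.65 ⇒ t = −τ ln(1 − 0.65) = τ × 1.05.
t = 5.38×10^6 s = 62.3 days.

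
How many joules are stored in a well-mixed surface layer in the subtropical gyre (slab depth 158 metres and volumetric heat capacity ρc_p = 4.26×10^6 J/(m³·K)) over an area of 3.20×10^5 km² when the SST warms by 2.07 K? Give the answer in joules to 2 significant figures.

4.5×10^20 J

Areal heat capacity C = ρc_p × D = 4.26×10^6 × 158 = 6.73×10^8 J/(m^2 K).
Heat per unit area: q = C ΔT = 6.73×10^8 × 2.07 = 1.39×10^9 J/m².
Total heat: Q = q × A = 1.39×10^9 × (3.20×10^5 × 10⁶ m²) = 4.46×10^20 J.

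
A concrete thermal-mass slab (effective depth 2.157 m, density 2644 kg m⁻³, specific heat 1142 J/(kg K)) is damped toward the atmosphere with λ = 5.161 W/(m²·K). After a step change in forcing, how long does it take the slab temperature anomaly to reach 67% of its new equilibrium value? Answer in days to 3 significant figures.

16.2 days

Areal heat capacity C = ρ c_p D = 2644 × 1142 × 2.157 = 6.51×10^6 J/(m²·K).
τ = C / λ = 6.51×10^6 / 5.161 = 1.26×10^6 s.
Fraction reached: 1 − e^(−t/τ) = 0.67 ⇒ t = −τ ln(1 − 0.67) = τ × 1.11.
t = 1.40×10^6 s = 16.2 days.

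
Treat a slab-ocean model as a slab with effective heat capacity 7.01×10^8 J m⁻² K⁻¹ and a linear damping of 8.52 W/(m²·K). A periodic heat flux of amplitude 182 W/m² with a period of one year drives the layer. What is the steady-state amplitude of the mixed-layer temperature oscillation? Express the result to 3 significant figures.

1.30 K

Areal heat capacity C = 7.01×10^8 J m⁻² K⁻¹ (given).
Angular frequency ω = 2π / T = 2π / 3.15×10^7 s = 1.99×10^-7 s⁻¹.
√((Cω)² + λ²) = √((140)² + 8.52²) = 140 W/(m²·K).
Amplitude A = F₀ / √((Cω)²+λ²) = 182 / 140 = 1.30 K.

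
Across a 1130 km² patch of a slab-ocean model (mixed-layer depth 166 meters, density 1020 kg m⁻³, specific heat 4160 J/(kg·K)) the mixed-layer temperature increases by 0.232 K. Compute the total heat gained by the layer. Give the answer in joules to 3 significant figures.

1.85×10^17 J

Areal heat capacity C = ρ c_p D = 1020 × 4160 × 166 = 7.04×10^8 J/(m²·K).
Heat per unit area: q = C ΔT = 7.04×10^8 × 0.232 = 1.63×10^8 J/m².
Total heat: Q = q × A = 1.63×10^8 × (1130 × 10⁶ m²) = 1.85×10^17 J.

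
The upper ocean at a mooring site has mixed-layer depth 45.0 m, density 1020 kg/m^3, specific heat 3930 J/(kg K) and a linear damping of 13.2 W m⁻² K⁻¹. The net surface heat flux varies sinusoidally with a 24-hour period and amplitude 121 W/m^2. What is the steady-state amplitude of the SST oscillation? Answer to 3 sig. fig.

Areal heat capacity C = ρ c_p D = 1020 × 3930 × 45.0 = 1.80×10^8 J/(m^2 K).
Angular frequency ω = 2π / T = 2π / 86400 s = 7.27×10^-5 s⁻¹.
√((Cω)² + λ²) = √((13100)² + 13.2²) = 13100 W/(m²·K).
Amplitude A = F₀ / √((Cω)²+λ²) = 121 / 13100 = 0.00922 K.

0.00922 K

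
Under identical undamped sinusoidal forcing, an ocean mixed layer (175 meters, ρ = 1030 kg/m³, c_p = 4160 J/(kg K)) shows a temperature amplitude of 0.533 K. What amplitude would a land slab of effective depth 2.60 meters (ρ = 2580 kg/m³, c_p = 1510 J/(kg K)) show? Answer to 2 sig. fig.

C_ocean = 7.50×10^8 J/(m²·K); C_land = 1.01×10^7 J/(m²·K).
A ∝ 1/C ⇒ A_land = A_ocean × C_ocean/C_land = 0.533 × 74.0 = 39.5 K.

39 K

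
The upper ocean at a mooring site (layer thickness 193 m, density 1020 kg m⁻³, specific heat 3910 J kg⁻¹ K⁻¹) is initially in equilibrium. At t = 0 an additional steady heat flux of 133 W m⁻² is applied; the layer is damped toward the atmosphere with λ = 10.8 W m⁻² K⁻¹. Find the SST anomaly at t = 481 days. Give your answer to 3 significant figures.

5.44 K

Areal heat capacity C = ρ c_p D = 1020 × 3910 × 193 = 7.70×10^8 J/(m^2 K).
τ = C / λ = 7.70×10^8 / 10.8 = 7.13×10^7 s.
Equilibrium anomaly ΔT_eq = F / λ = 133 / 10.8 = 12.3 K.
t = 481 days = 4.16×10^7 s, so t/τ = 0.583.
ΔT(t) = ΔT_eq (1 − e^(−t/τ)) = 12.3 × (1 − e^−0.583) = 5.44 K.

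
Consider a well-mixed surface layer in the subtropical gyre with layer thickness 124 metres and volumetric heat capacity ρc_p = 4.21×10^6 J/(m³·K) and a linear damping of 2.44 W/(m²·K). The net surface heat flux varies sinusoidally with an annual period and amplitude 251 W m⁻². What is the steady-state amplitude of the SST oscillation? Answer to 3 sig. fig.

2.41 K

Areal heat capacity C = ρc_p × D = 4.21×10^6 × 124 = 5.22×10^8 J m⁻² K⁻¹.
Angular frequency ω = 2π / T = 2π / 3.15×10^7 s = 1.99×10^-7 s⁻¹.
√((Cω)² + λ²) = √((104)² + 2.44²) = 104 W/(m²·K).
Amplitude A = F₀ / √((Cω)²+λ²) = 251 / 104 = 2.41 K.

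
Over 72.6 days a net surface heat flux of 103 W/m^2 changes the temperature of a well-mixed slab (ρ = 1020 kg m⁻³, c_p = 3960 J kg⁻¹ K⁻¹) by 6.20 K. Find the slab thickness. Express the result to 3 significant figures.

Heat input Q = F Δt = 103 × 6.27×10^6 s = 6.46×10^8 J/m².
Required areal heat capacity C = Q / ΔT = 1.04×10^8 J/(m²·K).
Depth D = C / (ρ c_p) = 1.04×10^8 / (1020 × 3960) = 25.8 m.

25.8 m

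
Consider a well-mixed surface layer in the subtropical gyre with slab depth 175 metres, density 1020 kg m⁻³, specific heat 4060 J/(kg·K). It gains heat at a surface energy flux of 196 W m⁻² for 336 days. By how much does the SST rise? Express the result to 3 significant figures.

Areal heat capacity C = ρ c_p D = 1020 × 4060 × 175 = 7.25×10^8 J/(m²·K).
Net heat input Q = F Δt = 196 × (336 days × 86400 s/day) = 5.69×10^9 J/m².
ΔT = Q / C = 5.69×10^9 / 7.25×10^8 = 7.85 K.

7.85 K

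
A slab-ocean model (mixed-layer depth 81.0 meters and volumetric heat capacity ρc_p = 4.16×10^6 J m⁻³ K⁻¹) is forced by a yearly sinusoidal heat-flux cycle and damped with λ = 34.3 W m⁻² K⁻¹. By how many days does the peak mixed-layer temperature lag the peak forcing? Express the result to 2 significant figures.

Areal heat capacity C = ρc_p × D = 4.16×10^6 × 81.0 = 3.37×10^8 J/(m^2 K).
ω = 2π / 3.15×10^7 s = 1.99×10^-7 s⁻¹.
Phase lag φ = arctan(Cω/λ) = arctan(67.1/34.3) = 1.10 rad.
Time lag = φ / ω = 1.10 / 1.99×10^-7 = 5.51×10^6 s = 63.8 days.

64 days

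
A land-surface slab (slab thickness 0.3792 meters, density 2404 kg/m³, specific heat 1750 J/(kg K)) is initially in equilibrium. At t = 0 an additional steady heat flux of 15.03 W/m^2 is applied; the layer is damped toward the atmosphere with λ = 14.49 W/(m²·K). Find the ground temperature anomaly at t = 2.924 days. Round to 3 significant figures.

0.933 K

Areal heat capacity C = ρ c_p D = 2404 × 1750 × 0.3792 = 1.60×10^6 J/(m²·K).
τ = C / λ = 1.60×10^6 / 14.49 = 1.10×10^5 s.
Equilibrium anomaly ΔT_eq = F / λ = 15.03 / 14.49 = 1.04 K.
t = 2.924 days = 2.53×10^5 s, so t/τ = 2.29.
ΔT(t) = ΔT_eq (1 − e^(−t/τ)) = 1.04 × (1 − e^−2.29) = 0.933 K.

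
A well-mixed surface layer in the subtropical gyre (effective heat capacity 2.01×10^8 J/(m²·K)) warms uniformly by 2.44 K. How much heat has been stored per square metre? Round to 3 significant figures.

Areal heat capacity C = 2.01×10^8 J/(m²·K) (given).
ΔQ = C ΔT = 2.01×10^8 × 2.44 = 4.90×10^8 J/m².

4.90×10^8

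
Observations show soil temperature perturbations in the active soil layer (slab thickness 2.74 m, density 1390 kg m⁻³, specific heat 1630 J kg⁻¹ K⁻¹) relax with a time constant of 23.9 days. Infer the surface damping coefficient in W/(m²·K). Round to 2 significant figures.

3.0

Areal heat capacity C = ρ c_p D = 1390 × 1630 × 2.74 = 6.21×10^6 J/(m^2 K).
τ = 23.9 days = 2.06×10^6 s.
λ = C / τ = 6.21×10^6 / 2.06×10^6 = 3.01 W/(m²·K).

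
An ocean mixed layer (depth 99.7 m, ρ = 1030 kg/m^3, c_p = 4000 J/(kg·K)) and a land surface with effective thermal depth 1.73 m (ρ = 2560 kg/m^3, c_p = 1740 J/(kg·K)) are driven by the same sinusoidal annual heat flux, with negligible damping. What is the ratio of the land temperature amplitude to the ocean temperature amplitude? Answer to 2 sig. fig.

53

C_ocean = 1030 × 4000 × 99.7 = 4.11×10^8 J/(m²·K).
C_land = 2560 × 1740 × 1.73 = 7.71×10^6 J/(m²·K).
Undamped amplitude ∝ 1/C, so A_land/A_ocean = C_ocean/C_land = 53.3.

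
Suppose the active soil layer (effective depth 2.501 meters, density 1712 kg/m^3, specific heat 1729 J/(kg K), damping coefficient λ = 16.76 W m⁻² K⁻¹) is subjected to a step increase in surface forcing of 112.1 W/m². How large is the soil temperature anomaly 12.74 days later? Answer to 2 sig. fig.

Areal heat capacity C = ρ c_p D = 1712 × 1729 × 2.501 = 7.40×10^6 J/(m^2 K).
τ = C / λ = 7.40×10^6 / 16.76 = 4.42×10^5 s.
Equilibrium anomaly ΔT_eq = F / λ = 112.1 / 16.76 = 6.69 K.
t = 12.74 days = 1.10×10^6 s, so t/τ = 2.49.
ΔT(t) = ΔT_eq (1 − e^(−t/τ)) = 6.69 × (1 − e^−2.49) = 6.14 K.

6.1 K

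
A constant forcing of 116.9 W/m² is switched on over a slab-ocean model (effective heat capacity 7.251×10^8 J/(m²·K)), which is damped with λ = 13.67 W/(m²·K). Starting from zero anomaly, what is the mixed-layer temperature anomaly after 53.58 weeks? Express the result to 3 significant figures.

Areal heat capacity C = 7.251×10^8 J/(m²·K) (given).
τ = C / λ = 7.25×10^8 / 13.67 = 5.30×10^7 s.
Equilibrium anomaly ΔT_eq = F / λ = 116.9 / 13.67 = 8.55 K.
t = 53.58 weeks = 3.24×10^7 s, so t/τ = 0.611.
ΔT(t) = ΔT_eq (1 − e^(−t/τ)) = 8.55 × (1 − e^−0.611) = 3.91 K.

3.91 K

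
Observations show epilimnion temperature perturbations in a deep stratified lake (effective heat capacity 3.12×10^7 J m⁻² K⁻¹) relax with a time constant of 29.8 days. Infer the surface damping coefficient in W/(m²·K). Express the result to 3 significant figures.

12.1

Areal heat capacity C = 3.12×10^7 J m⁻² K⁻¹ (given).
τ = 29.8 days = 2.57×10^6 s.
λ = C / τ = 3.12×10^7 / 2.57×10^6 = 12.1 W/(m²·K).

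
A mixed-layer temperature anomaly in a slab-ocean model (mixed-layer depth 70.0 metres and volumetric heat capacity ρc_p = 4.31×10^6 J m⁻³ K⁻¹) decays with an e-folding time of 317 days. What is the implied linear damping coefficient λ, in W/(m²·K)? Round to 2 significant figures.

11

Areal heat capacity C = ρc_p × D = 4.31×10^6 × 70.0 = 3.02×10^8 J/(m²·K).
τ = 317 days = 2.74×10^7 s.
λ = C / τ = 3.02×10^8 / 2.74×10^7 = 11.0 W/(m²·K).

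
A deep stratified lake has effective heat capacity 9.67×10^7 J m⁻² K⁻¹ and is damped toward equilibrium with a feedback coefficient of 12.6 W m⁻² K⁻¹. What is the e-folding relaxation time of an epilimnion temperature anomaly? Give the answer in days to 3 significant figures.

88.8 days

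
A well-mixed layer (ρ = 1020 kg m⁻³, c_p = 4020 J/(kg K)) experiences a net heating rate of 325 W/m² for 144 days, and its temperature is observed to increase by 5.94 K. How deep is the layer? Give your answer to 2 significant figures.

Heat input Q = F Δt = 325 × 1.24×10^7 s = 4.04×10^9 J/m².
Required areal heat capacity C = Q / ΔT = 6.81×10^8 J/(m²·K).
Depth D = C / (ρ c_p) = 6.81×10^8 / (1020 × 4020) = 166 m.

170 m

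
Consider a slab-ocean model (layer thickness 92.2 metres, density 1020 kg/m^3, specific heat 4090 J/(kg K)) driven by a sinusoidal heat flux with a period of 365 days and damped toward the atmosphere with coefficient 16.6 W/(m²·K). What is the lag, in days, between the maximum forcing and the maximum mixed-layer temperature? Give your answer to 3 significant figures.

78.9 days

Areal heat capacity C = ρ c_p D = 1020 × 4090 × 92.2 = 3.85×10^8 J/(m^2 K).
ω = 2π / 3.15×10^7 s = 1.99×10^-7 s⁻¹.
Phase lag φ = arctan(Cω/λ) = arctan(76.6/16.6) = 1.36 rad.
Time lag = φ / ω = 1.36 / 1.99×10^-7 = 6.81×10^6 s = 78.9 days.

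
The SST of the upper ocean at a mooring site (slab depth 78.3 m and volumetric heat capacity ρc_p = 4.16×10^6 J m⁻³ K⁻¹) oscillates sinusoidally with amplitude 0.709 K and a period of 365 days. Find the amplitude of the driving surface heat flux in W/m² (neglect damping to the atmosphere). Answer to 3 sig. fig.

46.0

Areal heat capacity C = ρc_p × D = 4.16×10^6 × 78.3 = 3.26×10^8 J/(m^2 K).
ω = 2π / 3.15×10^7 s = 1.99×10^-7 s⁻¹.
Cω = 3.26×10^8 × 1.99×10^-7 = 64.9 W/(m²·K).
F₀ = A × Cω = 0.709 × 64.9 = 46.0 W/m².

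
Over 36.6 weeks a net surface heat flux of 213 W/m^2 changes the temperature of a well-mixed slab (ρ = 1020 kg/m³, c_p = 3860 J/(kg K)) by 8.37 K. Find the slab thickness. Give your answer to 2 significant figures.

140 m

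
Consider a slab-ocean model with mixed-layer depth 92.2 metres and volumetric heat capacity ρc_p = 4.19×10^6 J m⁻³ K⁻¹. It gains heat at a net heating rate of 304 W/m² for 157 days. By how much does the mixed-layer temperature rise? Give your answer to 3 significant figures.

10.7 K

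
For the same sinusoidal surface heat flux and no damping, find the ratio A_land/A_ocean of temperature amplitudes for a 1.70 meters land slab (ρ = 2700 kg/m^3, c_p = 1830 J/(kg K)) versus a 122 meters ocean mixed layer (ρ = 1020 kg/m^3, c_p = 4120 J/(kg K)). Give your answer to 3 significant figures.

61.0

C_ocean = 1020 × 4120 × 122 = 5.13×10^8 J/(m²·K).
C_land = 2700 × 1830 × 1.70 = 8.40×10^6 J/(m²·K).
Undamped amplitude ∝ 1/C, so A_land/A_ocean = C_ocean/C_land = 61.0.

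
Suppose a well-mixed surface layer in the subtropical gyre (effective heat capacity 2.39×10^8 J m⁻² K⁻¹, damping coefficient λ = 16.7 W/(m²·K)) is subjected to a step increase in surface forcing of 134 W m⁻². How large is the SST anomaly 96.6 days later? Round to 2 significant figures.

Areal heat capacity C = 2.39×10^8 J m⁻² K⁻¹ (given).
τ = C / λ = 2.39×10^8 / 16.7 = 1.43×10^7 s.
Equilibrium anomaly ΔT_eq = F / λ = 134 / 16.7 = 8.02 K.
t = 96.6 days = 8.35×10^6 s, so t/τ = 0.583.
ΔT(t) = ΔT_eq (1 − e^(−t/τ)) = 8.02 × (1 − e^−0.583) = 3.55 K.

3.5 K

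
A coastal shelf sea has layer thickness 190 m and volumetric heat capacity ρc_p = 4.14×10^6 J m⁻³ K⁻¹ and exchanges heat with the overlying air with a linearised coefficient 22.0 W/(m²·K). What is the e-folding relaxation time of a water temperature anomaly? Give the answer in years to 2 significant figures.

1.1 years

Areal heat capacity C = ρc_p × D = 4.14×10^6 × 190 = 7.87×10^8 J/(m^2 K).
Relaxation time τ = C / λ = 7.87×10^8 / 22.0 = 3.58×10^7 s.
In years: 3.58×10^7 s / (3.156×10^7 s/year) = 1.13 years.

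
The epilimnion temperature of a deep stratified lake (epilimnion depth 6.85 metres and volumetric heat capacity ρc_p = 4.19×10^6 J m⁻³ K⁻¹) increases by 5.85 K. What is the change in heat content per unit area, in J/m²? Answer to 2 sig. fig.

1.7×10^8

Areal heat capacity C = ρc_p × D = 4.19×10^6 × 6.85 = 2.87×10^7 J m⁻² K⁻¹.
ΔQ = C ΔT = 2.87×10^7 × 5.85 = 1.68×10^8 J/m².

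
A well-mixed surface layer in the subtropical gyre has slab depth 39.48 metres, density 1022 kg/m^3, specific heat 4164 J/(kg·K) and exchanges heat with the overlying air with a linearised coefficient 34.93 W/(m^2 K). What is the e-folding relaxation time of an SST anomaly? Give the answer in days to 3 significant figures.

Areal heat capacity C = ρ c_p D = 1022 × 4164 × 39.48 = 1.68×10^8 J m⁻² K⁻¹.
Relaxation time τ = C / λ = 1.68×10^8 / 34.93 = 4.81×10^6 s.
In days: 4.81×10^6 s / (86400 s/day) = 55.7 days.

55.7 days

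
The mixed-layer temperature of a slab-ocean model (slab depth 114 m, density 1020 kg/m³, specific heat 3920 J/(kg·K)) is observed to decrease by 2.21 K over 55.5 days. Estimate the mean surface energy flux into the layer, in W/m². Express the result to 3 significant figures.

Areal heat capacity C = ρ c_p D = 1020 × 3920 × 114 = 4.56×10^8 J/(m^2 K).
Required heat per unit area: Q = C ΔT = 4.56×10^8 × -2.21 = -1.01×10^9 J/m².
Flux F = Q / Δt = -1.01×10^9 / 4.80×10^6 s = -210 W/m².

-210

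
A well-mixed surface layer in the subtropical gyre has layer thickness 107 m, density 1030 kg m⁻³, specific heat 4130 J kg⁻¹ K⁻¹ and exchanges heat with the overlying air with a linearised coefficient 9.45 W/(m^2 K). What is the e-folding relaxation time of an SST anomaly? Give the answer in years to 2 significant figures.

Areal heat capacity C = ρ c_p D = 1030 × 4130 × 107 = 4.55×10^8 J/(m²·K).
Relaxation time τ = C / λ = 4.55×10^8 / 9.45 = 4.82×10^7 s.
In years: 4.82×10^7 s / (3.156×10^7 s/year) = 1.53 years.

1.5 years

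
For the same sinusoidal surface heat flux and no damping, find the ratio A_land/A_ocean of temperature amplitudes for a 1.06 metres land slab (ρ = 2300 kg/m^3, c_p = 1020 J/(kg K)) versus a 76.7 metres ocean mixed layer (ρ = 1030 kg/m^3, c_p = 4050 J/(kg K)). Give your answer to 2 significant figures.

C_ocean = 1030 × 4050 × 76.7 = 3.20×10^8 J/(m²·K).
C_land = 2300 × 1020 × 1.06 = 2.49×10^6 J/(m²·K).
Undamped amplitude ∝ 1/C, so A_land/A_ocean = C_ocean/C_land = 129.

130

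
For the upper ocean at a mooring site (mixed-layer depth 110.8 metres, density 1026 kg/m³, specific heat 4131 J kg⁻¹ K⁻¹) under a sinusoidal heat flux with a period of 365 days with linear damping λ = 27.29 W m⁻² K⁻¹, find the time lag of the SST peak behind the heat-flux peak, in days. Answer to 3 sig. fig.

Areal heat capacity C = ρ c_p D = 1026 × 4131 × 110.8 = 4.70×10^8 J/(m^2 K).
ω = 2π / 3.15×10^7 s = 1.99×10^-7 s⁻¹.
Phase lag φ = arctan(Cω/λ) = arctan(93.6/27.29) = 1.29 rad.
Time lag = φ / ω = 1.29 / 1.99×10^-7 = 6.46×10^6 s = 74.8 days.

74.8 days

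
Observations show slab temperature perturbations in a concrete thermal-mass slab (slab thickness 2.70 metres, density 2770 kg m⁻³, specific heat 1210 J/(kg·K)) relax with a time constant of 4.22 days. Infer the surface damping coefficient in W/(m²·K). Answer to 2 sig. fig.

25

Areal heat capacity C = ρ c_p D = 2770 × 1210 × 2.70 = 9.05×10^6 J/(m^2 K).
τ = 4.22 days = 3.65×10^5 s.
λ = C / τ = 9.05×10^6 / 3.65×10^5 = 24.8 W/(m²·K).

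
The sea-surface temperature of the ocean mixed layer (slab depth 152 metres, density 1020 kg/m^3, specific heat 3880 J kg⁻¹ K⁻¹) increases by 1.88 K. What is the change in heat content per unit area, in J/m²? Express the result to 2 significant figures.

Areal heat capacity C = ρ c_p D = 1020 × 3880 × 152 = 6.02×10^8 J m⁻² K⁻¹.
ΔQ = C ΔT = 6.02×10^8 × 1.88 = 1.13×10^9 J/m².

1.1×10^9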